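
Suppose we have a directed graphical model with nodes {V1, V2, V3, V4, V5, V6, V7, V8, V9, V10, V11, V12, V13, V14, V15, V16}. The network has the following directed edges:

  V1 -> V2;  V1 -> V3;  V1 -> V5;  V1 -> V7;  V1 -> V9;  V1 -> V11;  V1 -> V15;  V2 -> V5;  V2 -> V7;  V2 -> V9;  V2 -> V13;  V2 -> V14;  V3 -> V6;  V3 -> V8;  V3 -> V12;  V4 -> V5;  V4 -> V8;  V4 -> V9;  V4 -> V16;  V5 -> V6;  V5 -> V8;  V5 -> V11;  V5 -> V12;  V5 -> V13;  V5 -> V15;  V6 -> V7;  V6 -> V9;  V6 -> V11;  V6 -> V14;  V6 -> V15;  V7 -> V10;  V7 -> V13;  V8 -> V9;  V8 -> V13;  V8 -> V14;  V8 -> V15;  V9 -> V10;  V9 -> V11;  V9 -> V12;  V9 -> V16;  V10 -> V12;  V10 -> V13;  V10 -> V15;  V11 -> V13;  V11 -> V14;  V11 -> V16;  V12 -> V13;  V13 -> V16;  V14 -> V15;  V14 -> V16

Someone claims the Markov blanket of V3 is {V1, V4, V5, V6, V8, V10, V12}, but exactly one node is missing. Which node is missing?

Recall MB(v) = parents ∪ children ∪ spouses, where spouses are the other parents of v's children.
V3's parents: V1.
V3 has children V6, V8, V12.
Parents of each child, excluding V3:
  V6 also has parent V5.
  V8 also has parents V4, V5.
  V12 also has parents V5, V9, V10.
MB(V3) = {V1, V4, V5, V6, V8, V9, V10, V12}.
Comparing with the claimed set, V9 is missing.

V9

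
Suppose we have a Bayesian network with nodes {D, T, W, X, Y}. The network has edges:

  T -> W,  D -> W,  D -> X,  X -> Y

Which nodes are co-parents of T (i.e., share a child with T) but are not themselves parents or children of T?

{D}

Children of T: W.
  W: D
Excluding nodes already adjacent to T (W), the co-parent-only contribution is {D}.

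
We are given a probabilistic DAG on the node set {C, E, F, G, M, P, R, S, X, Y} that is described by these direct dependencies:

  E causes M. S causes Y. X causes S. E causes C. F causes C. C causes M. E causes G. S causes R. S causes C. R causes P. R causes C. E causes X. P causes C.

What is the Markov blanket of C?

{E, F, M, P, R, S}

Recall MB(v) = parents ∪ children ∪ spouses, where spouses are the other parents of v's children.
Ch(C) = {M}.
Parents of C: E, F, P, R, S.
Co-parents of C (other parents of its children):
  M's other parent is E.
So the Markov blanket of C is {E, F, M, P, R, S}.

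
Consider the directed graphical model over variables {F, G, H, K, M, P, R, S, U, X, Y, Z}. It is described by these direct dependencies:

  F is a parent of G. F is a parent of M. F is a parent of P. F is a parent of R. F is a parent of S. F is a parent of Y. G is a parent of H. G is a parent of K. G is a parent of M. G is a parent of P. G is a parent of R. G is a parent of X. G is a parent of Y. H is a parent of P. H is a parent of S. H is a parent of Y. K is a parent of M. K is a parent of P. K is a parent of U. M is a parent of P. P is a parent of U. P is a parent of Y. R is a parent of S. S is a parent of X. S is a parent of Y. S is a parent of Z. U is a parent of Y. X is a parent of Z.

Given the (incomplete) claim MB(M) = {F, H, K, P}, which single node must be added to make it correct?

G

Ch(M) = {P}.
Parents of M: F, G, K.
Other parents of M's children:
  P also has parents F, G, H, K.
MB(M) = {F, G, H, K, P}.
Comparing with the claimed set, G is missing.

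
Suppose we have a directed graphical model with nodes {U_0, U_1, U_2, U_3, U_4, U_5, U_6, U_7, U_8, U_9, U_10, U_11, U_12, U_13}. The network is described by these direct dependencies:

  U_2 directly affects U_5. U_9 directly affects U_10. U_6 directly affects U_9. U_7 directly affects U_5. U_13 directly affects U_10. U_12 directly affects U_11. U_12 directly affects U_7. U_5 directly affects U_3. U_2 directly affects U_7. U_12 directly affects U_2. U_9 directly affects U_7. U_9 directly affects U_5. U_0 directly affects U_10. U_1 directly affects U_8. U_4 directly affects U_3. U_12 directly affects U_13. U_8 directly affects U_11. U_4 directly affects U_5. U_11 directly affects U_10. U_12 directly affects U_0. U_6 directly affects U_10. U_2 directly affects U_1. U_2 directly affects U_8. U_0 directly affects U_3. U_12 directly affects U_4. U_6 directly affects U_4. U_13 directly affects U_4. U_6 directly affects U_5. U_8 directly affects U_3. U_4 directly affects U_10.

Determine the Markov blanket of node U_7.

U_7's parents: U_2, U_9, U_12.
U_7's children: U_5.
Other parents of U_7's children:
  U_5 also has parents U_2, U_4, U_6, U_9.
Taking the union gives {U_2, U_4, U_5, U_6, U_9, U_12}.

{U_2, U_4, U_5, U_6, U_9, U_12}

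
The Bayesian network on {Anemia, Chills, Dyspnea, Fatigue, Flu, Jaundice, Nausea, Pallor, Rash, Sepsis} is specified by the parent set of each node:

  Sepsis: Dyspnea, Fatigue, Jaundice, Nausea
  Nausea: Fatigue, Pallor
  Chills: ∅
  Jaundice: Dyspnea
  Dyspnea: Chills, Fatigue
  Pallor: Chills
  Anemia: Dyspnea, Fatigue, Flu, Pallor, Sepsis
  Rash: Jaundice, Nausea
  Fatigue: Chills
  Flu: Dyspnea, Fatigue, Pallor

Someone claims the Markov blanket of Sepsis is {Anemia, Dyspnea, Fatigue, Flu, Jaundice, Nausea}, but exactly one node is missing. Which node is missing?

Pallor

Ch(Sepsis) = {Anemia}.
Parents of Sepsis: Dyspnea, Fatigue, Jaundice, Nausea.
For each child, the remaining parents (spouses of Sepsis):
  Anemia: Dyspnea, Fatigue, Flu, Pallor
MB(Sepsis) = {Anemia, Dyspnea, Fatigue, Flu, Jaundice, Nausea, Pallor}.
Comparing with the claimed set, Pallor is missing.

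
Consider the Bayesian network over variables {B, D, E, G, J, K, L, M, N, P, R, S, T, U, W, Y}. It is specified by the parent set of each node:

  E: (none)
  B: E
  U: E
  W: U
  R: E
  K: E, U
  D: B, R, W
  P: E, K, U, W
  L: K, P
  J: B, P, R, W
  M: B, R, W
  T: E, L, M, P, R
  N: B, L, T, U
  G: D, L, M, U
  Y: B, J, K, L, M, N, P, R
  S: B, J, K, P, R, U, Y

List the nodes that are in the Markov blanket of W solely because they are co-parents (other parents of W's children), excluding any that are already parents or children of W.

{B, E, K, R}

Children of W: D, J, M, P.
  D also has parents B, R.
  P also has parents E, K, U.
  J's other parents are B, P, R.
  M's other parents are B, R.
Excluding nodes already adjacent to W (D, J, M, P, U), the co-parent-only contribution is {B, E, K, R}.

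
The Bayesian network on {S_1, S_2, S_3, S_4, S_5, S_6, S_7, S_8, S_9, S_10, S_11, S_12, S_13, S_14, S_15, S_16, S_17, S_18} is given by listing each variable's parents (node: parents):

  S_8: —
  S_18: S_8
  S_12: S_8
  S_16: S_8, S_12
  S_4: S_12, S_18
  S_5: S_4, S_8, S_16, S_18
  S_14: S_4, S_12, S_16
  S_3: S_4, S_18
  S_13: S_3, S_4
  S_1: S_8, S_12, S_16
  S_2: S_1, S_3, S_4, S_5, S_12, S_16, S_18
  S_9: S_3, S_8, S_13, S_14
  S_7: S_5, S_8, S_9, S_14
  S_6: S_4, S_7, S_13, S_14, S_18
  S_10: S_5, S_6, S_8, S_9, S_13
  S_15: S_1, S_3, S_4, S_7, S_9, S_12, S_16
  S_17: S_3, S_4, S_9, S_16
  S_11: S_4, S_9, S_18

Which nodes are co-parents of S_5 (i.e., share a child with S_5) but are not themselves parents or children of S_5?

{S_1, S_3, S_6, S_9, S_12, S_13, S_14}

Children of S_5: S_2, S_7, S_10.
  S_2's other parents are S_1, S_3, S_4, S_12, S_16, S_18.
  parents(S_7) \ {S_5} = {S_8, S_9, S_14}.
  S_10 also has parents S_6, S_8, S_9, S_13.
Excluding nodes already adjacent to S_5 (S_2, S_4, S_7, S_8, S_10, S_16, S_18), the co-parent-only contribution is {S_1, S_3, S_6, S_9, S_12, S_13, S_14}.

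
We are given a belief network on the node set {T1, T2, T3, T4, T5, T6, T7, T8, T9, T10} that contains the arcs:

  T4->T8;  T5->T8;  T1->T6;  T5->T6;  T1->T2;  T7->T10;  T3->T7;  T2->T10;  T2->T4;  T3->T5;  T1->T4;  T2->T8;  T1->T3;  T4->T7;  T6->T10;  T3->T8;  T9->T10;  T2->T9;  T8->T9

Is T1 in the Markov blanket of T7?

A node's Markov blanket = Pa ∪ Ch ∪ (parents of Ch other than the node itself).
T7's parents: T3, T4.
T7 has child T10.
Co-parents of T7 (other parents of its children):
  T10: T2, T6, T9
MB(T7) = {T2, T3, T4, T6, T9, T10}; T1 is not in this set.

No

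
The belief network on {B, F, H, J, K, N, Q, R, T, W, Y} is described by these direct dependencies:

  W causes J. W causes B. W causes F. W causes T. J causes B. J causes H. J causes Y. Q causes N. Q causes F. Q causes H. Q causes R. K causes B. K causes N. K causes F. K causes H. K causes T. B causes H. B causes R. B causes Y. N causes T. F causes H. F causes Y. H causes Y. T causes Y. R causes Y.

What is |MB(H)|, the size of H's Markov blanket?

Pa(H) = {B, F, J, K, Q}.
H's children: Y.
Parents of each child, excluding H:
  parents(Y) \ {H} = {B, F, J, R, T}.
MB(H) = {B, F, J, K, Q, R, T, Y}, which has 8 nodes.

8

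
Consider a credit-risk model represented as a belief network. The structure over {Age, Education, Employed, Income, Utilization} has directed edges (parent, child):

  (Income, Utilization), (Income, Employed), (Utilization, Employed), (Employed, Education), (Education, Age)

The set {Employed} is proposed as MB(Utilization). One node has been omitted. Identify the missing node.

Income

By definition, MB(Utilization) is built from Utilization's parents, Utilization's children, and the co-parents of Utilization.
Parents of Utilization: Income.
Ch(Utilization) = {Employed}.
Co-parents of Utilization (other parents of its children):
  Employed: Income
MB(Utilization) = {Employed, Income}.
Comparing with the claimed set, Income is missing.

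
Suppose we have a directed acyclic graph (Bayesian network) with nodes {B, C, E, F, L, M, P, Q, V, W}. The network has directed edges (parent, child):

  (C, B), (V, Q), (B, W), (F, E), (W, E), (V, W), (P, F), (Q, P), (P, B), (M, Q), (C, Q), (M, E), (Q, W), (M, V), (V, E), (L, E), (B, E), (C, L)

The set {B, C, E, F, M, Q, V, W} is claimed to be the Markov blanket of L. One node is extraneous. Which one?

Q

The Markov blanket of a node is its parents, its children, and the other parents of its children.
Parents of L: C.
L has child E.
Co-parents of L (other parents of its children):
  E's other parents are B, F, M, V, W.
MB(L) = {B, C, E, F, M, V, W}.
Q is neither a parent, child, nor co-parent of L, so it does not belong.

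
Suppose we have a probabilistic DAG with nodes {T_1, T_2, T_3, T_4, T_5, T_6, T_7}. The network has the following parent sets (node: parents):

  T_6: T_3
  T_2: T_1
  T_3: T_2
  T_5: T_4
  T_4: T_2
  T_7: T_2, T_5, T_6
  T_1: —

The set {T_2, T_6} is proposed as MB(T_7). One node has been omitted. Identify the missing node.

Recall MB(v) = parents ∪ children ∪ spouses, where spouses are the other parents of v's children.
T_7 has parents T_2, T_5, T_6.
Ch(T_7) = {}.
With no children, T_7 has no spouses; the co-parent set is empty.
MB(T_7) = {T_2, T_5, T_6}.
Comparing with the claimed set, T_5 is missing.

T_5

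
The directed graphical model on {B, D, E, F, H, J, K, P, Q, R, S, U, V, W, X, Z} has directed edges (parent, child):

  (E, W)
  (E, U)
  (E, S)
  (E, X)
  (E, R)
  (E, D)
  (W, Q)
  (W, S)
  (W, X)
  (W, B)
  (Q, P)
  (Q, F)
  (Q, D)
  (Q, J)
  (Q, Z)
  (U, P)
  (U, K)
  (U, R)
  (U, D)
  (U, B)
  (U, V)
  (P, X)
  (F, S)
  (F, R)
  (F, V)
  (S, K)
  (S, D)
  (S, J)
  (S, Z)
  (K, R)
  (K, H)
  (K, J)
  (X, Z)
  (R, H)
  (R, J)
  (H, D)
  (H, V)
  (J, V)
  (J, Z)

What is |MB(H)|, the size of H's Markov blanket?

10

Recall MB(v) = parents ∪ children ∪ spouses, where spouses are the other parents of v's children.
H has parents K, R.
H's children: D, V.
Co-parents of H (other parents of its children):
  D also has parents E, Q, S, U.
  parents(V) \ {H} = {F, J, U}.
MB(H) = {D, E, F, J, K, Q, R, S, U, V}, which has 10 nodes.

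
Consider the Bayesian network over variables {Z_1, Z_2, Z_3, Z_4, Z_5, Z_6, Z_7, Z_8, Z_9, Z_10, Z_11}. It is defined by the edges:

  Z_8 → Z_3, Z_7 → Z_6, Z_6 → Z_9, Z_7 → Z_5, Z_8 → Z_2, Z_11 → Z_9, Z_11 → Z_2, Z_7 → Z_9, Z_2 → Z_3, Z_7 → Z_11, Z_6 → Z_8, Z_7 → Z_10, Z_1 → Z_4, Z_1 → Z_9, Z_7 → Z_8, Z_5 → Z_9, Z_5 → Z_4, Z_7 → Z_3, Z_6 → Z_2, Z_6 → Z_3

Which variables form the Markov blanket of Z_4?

{Z_1, Z_5}

Pa(Z_4) = {Z_1, Z_5}.
Ch(Z_4) = {}.
Z_4 has no children, so there are no co-parents.
Union: {Z_1, Z_5} ∪ {} ∪ {} = {Z_1, Z_5}.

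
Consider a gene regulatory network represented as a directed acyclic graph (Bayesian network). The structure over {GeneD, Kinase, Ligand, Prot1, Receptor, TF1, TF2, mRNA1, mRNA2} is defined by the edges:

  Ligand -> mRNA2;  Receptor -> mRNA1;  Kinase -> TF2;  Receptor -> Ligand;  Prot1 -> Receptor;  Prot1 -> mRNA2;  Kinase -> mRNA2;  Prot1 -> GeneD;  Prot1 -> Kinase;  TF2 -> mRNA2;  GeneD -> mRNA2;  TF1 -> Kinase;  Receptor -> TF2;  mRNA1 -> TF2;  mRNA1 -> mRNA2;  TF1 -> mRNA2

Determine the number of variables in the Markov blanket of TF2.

8

A node's Markov blanket = Pa ∪ Ch ∪ (parents of Ch other than the node itself).
Pa(TF2) = {Kinase, Receptor, mRNA1}.
TF2's children: mRNA2.
Parents of each child, excluding TF2:
  mRNA2: GeneD, Kinase, Ligand, Prot1, TF1, mRNA1
MB(TF2) = {GeneD, Kinase, Ligand, Prot1, Receptor, TF1, mRNA1, mRNA2}, which has 8 nodes.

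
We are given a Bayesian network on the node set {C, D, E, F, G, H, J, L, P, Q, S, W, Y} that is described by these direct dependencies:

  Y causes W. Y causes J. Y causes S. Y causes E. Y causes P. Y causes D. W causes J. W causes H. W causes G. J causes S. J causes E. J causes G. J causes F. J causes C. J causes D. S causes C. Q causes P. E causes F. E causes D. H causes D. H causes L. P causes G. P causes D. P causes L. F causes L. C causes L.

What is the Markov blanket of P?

Pa(P) = {Q, Y}.
P has children D, G, L.
For each child, the remaining parents (spouses of P):
  G also has parents J, W.
  D also has parents E, H, J, Y.
  L's other parents are C, F, H.
Union: {Q, Y} ∪ {D, G, L} ∪ {C, E, F, H, J, W, Y} = {C, D, E, F, G, H, J, L, Q, W, Y}.

{C, D, E, F, G, H, J, L, Q, W, Y}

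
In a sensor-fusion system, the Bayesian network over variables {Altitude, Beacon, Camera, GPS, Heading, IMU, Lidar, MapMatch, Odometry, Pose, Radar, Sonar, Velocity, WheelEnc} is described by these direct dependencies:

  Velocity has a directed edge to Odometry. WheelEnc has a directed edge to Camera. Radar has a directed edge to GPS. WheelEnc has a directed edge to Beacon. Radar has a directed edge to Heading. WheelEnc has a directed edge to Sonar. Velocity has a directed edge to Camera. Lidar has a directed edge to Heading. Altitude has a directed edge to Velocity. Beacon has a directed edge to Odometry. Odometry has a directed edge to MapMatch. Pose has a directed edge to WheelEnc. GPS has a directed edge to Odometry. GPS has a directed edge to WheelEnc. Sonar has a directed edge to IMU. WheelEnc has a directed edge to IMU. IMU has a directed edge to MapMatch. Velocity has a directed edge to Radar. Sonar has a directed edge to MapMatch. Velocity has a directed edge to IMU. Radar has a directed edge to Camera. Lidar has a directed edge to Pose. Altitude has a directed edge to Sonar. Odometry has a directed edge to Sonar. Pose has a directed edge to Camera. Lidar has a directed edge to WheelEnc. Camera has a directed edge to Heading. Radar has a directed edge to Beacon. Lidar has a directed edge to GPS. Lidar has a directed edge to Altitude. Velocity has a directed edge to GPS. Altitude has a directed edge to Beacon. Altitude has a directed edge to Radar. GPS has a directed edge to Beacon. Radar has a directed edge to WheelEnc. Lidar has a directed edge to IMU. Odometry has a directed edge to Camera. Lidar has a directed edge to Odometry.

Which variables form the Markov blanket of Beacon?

{Altitude, GPS, Lidar, Odometry, Radar, Velocity, WheelEnc}

By definition, MB(Beacon) is built from Beacon's parents, Beacon's children, and the co-parents of Beacon.
Beacon's children: Odometry.
Beacon has parents Altitude, GPS, Radar, WheelEnc.
Other parents of Beacon's children:
  parents(Odometry) \ {Beacon} = {GPS, Lidar, Velocity}.
Taking the union gives {Altitude, GPS, Lidar, Odometry, Radar, Velocity, WheelEnc}.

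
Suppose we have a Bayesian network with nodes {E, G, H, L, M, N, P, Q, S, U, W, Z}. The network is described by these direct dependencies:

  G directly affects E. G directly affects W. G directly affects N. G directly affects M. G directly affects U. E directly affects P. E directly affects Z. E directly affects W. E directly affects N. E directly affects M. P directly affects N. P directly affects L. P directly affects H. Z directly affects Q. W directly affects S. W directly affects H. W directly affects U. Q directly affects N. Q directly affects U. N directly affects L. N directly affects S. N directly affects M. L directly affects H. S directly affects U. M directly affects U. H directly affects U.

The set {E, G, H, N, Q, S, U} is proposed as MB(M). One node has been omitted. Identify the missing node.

By definition, MB(M) is built from M's parents, M's children, and the co-parents of M.
M has child U.
M has parents E, G, N.
Parents of each child, excluding M:
  U's other parents are G, H, Q, S, W.
MB(M) = {E, G, H, N, Q, S, U, W}.
Comparing with the claimed set, W is missing.

W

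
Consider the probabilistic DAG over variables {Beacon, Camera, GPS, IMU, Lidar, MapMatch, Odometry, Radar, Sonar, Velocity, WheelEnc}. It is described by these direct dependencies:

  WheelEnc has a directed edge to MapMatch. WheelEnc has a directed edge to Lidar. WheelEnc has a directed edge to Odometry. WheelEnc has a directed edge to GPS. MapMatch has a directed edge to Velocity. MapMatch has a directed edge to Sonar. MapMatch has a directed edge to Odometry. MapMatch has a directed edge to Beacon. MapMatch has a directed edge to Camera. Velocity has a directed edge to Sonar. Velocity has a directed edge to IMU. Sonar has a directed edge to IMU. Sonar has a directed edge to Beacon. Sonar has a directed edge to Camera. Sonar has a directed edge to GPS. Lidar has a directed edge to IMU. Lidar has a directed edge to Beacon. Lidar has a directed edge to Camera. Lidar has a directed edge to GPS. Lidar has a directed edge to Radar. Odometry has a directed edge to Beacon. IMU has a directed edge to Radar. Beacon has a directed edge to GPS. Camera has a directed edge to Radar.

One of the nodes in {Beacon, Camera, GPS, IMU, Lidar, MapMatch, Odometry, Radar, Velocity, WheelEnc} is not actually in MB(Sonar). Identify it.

Radar

A node's Markov blanket = Pa ∪ Ch ∪ (parents of Ch other than the node itself).
Parents of Sonar: MapMatch, Velocity.
Ch(Sonar) = {Beacon, Camera, GPS, IMU}.
Co-parents of Sonar (other parents of its children):
  IMU's other parents are Lidar, Velocity.
  Beacon also has parents Lidar, MapMatch, Odometry.
  Camera's other parents are Lidar, MapMatch.
  parents(GPS) \ {Sonar} = {Beacon, Lidar, WheelEnc}.
MB(Sonar) = {Beacon, Camera, GPS, IMU, Lidar, MapMatch, Odometry, Velocity, WheelEnc}.
Radar is neither a parent, child, nor co-parent of Sonar, so it does not belong.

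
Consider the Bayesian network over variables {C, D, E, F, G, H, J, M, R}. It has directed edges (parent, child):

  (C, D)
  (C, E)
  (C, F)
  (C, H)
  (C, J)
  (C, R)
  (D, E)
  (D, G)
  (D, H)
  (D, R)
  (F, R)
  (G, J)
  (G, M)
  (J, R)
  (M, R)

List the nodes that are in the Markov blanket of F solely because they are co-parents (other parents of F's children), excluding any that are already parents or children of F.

Children of F: R.
  parents(R) \ {F} = {C, D, J, M}.
Excluding nodes already adjacent to F (C, R), the co-parent-only contribution is {D, J, M}.

{D, J, M}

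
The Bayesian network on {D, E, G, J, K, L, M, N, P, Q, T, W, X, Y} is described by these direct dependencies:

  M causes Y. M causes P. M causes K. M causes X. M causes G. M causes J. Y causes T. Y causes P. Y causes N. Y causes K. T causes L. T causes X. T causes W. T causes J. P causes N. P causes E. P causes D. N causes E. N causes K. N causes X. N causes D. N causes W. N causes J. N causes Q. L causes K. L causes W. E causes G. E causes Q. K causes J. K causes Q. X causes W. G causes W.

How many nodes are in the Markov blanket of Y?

6

Recall MB(v) = parents ∪ children ∪ spouses, where spouses are the other parents of v's children.
Pa(Y) = {M}.
Ch(Y) = {K, N, P, T}.
Co-parents of Y (other parents of its children):
  T: —
  P: M
  N: P
  K: L, M, N
MB(Y) = {K, L, M, N, P, T}, which has 6 nodes.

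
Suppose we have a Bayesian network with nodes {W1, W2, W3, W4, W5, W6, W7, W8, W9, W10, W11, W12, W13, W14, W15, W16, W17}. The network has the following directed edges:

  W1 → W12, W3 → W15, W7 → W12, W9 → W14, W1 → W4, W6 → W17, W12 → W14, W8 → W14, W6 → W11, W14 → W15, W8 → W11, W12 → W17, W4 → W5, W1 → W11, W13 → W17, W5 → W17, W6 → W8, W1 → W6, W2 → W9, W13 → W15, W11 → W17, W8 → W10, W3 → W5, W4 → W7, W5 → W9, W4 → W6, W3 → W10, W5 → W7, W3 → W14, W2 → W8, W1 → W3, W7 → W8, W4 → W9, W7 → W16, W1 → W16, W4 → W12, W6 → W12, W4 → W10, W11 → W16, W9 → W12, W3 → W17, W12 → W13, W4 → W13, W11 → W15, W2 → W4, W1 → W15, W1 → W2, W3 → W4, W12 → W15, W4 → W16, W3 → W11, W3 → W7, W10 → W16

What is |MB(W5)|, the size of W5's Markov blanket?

The Markov blanket of a node is its parents, its children, and the other parents of its children.
Ch(W5) = {W7, W9, W17}.
W5 has parents W3, W4.
For each child, the remaining parents (spouses of W5):
  parents(W7) \ {W5} = {W3, W4}.
  W9's other parents are W2, W4.
  W17 also has parents W3, W6, W11, W12, W13.
MB(W5) = {W2, W3, W4, W6, W7, W9, W11, W12, W13, W17}, which has 10 nodes.

10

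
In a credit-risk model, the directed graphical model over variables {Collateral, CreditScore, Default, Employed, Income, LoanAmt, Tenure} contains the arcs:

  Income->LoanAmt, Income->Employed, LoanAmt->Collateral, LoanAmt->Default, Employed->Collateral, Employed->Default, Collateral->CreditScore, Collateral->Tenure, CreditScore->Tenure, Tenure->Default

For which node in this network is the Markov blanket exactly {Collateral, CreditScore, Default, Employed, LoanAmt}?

The target node must have every member of {Collateral, CreditScore, Default, Employed, LoanAmt} as a parent, child, or co-parent, and no others.
Parents of Tenure: Collateral, CreditScore; children: Default; co-parents: Employed, LoanAmt.
These exactly cover the given set, so the node is Tenure.

Tenure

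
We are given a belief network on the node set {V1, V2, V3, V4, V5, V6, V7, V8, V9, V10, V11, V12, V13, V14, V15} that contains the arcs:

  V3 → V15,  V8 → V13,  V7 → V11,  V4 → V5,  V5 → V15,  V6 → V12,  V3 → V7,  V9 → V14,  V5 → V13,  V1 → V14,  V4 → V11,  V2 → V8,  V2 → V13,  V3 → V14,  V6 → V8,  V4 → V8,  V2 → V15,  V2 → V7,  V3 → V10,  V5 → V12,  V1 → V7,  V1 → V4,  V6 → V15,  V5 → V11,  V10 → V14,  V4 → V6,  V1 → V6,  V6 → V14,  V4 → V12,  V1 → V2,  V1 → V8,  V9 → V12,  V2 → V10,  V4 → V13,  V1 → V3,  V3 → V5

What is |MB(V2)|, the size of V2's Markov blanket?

10

The Markov blanket of a node is its parents, its children, and the other parents of its children.
V2's parents: V1.
V2's children: V7, V8, V10, V13, V15.
Co-parents of V2 (other parents of its children):
  parents(V7) \ {V2} = {V1, V3}.
  V8's other parents are V1, V4, V6.
  V10 also has parent V3.
  V13 also has parents V4, V5, V8.
  V15's other parents are V3, V5, V6.
MB(V2) = {V1, V3, V4, V5, V6, V7, V8, V10, V13, V15}, which has 10 nodes.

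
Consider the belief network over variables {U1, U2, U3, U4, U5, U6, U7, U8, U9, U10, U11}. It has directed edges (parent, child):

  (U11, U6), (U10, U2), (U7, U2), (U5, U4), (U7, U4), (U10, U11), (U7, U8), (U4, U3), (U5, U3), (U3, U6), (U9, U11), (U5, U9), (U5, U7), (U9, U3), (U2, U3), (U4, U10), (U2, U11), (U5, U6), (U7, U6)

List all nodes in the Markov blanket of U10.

U10 has parent U4.
Ch(U10) = {U2, U11}.
For each child, the remaining parents (spouses of U10):
  U2's other parent is U7.
  U11's other parents are U2, U9.
Taking the union gives {U2, U4, U7, U9, U11}.

{U2, U4, U7, U9, U11}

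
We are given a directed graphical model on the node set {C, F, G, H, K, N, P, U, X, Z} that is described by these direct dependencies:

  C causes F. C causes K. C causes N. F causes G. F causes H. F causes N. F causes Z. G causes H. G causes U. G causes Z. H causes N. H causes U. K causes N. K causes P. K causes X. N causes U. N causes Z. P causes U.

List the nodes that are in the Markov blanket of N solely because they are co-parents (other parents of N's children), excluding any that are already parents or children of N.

Children of N: U, Z.
  U's other parents are G, H, P.
  Z's other parents are F, G.
Excluding nodes already adjacent to N (C, F, H, K, U, Z), the co-parent-only contribution is {G, P}.

{G, P}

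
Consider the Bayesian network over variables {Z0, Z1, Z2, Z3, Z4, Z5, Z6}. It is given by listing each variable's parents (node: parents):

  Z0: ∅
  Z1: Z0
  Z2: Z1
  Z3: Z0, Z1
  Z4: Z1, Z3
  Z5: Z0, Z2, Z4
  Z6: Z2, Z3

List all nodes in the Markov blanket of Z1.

{Z0, Z2, Z3, Z4}

Z1 has parent Z0.
Children of Z1: Z2, Z3, Z4.
Co-parents of Z1 (other parents of its children):
  Z2 has no other parent.
  parents(Z3) \ {Z1} = {Z0}.
  parents(Z4) \ {Z1} = {Z3}.
Taking the union gives {Z0, Z2, Z3, Z4}.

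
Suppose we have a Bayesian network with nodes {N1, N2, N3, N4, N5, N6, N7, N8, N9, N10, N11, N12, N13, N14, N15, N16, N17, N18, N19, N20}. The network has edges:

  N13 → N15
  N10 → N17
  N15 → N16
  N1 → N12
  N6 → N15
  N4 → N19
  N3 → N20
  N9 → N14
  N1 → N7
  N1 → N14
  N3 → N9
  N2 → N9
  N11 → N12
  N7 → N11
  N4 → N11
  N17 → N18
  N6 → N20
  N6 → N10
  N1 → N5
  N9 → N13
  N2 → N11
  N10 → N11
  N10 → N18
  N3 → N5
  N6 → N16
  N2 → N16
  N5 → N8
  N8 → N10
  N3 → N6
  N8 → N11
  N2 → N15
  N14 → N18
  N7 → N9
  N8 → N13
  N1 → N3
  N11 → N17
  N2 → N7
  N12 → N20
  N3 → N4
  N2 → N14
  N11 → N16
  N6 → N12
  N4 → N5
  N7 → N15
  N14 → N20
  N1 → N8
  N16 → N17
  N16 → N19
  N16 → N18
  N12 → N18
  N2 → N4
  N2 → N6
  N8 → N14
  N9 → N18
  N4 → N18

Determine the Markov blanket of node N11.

{N1, N2, N4, N6, N7, N8, N10, N12, N15, N16, N17}

Children of N11: N12, N16, N17.
N11 has parents N2, N4, N7, N8, N10.
Other parents of N11's children:
  N12: N1, N6
  N16: N2, N6, N15
  N17: N10, N16
Taking the union gives {N1, N2, N4, N6, N7, N8, N10, N12, N15, N16, N17}.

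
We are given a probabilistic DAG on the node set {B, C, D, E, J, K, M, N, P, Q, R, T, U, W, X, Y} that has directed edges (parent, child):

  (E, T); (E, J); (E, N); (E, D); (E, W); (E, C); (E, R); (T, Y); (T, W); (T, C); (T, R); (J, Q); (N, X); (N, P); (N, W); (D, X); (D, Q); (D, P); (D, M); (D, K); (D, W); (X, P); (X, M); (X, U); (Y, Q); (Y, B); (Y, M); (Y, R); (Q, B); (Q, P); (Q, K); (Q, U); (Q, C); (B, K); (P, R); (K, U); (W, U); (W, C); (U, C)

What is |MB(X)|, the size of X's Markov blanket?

9

Pa(X) = {D, N}.
X's children: M, P, U.
For each child, the remaining parents (spouses of X):
  P also has parents D, N, Q.
  parents(M) \ {X} = {D, Y}.
  U also has parents K, Q, W.
MB(X) = {D, K, M, N, P, Q, U, W, Y}, which has 9 nodes.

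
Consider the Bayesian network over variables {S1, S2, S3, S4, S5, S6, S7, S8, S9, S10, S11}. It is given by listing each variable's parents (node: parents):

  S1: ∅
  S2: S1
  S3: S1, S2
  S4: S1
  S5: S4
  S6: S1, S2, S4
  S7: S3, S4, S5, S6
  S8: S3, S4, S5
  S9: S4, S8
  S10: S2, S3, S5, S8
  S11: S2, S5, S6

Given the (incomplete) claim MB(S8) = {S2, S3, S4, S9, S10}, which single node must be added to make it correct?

S5

Recall MB(v) = parents ∪ children ∪ spouses, where spouses are the other parents of v's children.
S8 has parents S3, S4, S5.
S8's children: S9, S10.
Co-parents of S8 (other parents of its children):
  S9: S4
  S10: S2, S3, S5
MB(S8) = {S2, S3, S4, S5, S9, S10}.
Comparing with the claimed set, S5 is missing.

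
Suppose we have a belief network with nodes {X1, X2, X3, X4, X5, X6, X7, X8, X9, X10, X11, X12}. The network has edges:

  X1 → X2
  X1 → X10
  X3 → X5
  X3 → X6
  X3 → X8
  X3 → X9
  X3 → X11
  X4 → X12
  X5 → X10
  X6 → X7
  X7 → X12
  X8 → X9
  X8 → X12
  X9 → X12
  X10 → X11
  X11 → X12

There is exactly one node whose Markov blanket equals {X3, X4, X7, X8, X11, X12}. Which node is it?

X9

The target node must have every member of {X3, X4, X7, X8, X11, X12} as a parent, child, or co-parent, and no others.
Parents of X9: X3, X8; children: X12; co-parents: X4, X7, X8, X11.
These exactly cover the given set, so the node is X9.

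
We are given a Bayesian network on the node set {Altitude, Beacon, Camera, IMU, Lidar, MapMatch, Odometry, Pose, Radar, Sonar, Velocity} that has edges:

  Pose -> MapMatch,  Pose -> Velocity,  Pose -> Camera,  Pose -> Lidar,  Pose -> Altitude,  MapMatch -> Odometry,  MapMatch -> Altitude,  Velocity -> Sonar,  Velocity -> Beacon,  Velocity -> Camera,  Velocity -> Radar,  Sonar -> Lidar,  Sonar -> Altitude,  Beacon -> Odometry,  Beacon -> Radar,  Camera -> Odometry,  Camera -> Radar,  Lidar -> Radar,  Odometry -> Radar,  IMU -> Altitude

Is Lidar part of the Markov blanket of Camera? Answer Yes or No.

Yes

Lidar is a co-parent of Camera: both are parents of Radar.
So Lidar ∈ MB(Camera).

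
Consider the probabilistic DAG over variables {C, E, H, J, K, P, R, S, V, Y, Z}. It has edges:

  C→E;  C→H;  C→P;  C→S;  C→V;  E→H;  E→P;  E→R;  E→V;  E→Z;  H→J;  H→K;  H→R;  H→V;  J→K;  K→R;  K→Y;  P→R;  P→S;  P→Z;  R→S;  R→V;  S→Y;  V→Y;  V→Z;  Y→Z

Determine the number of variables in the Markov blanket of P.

Children of P: R, S, Z.
P's parents: C, E.
For each child, the remaining parents (spouses of P):
  parents(R) \ {P} = {E, H, K}.
  S's other parents are C, R.
  parents(Z) \ {P} = {E, V, Y}.
MB(P) = {C, E, H, K, R, S, V, Y, Z}, which has 9 nodes.

9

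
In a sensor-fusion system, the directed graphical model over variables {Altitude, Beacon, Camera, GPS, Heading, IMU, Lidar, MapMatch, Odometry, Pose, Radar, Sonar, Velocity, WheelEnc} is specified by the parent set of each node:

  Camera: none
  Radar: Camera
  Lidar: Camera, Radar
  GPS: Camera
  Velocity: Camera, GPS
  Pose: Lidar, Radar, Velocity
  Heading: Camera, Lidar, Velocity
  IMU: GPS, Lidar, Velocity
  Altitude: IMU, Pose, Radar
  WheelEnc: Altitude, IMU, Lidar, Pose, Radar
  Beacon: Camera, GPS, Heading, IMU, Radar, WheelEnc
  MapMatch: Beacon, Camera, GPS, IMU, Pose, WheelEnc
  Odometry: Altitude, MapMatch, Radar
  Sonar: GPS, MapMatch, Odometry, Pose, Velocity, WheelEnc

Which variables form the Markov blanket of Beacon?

The Markov blanket of a node is its parents, its children, and the other parents of its children.
Parents of Beacon: Camera, GPS, Heading, IMU, Radar, WheelEnc.
Beacon has child MapMatch.
Parents of each child, excluding Beacon:
  parents(MapMatch) \ {Beacon} = {Camera, GPS, IMU, Pose, WheelEnc}.
Union: {Camera, GPS, Heading, IMU, Radar, WheelEnc} ∪ {MapMatch} ∪ {Camera, GPS, IMU, Pose, WheelEnc} = {Camera, GPS, Heading, IMU, MapMatch, Pose, Radar, WheelEnc}.

{Camera, GPS, Heading, IMU, MapMatch, Pose, Radar, WheelEnc}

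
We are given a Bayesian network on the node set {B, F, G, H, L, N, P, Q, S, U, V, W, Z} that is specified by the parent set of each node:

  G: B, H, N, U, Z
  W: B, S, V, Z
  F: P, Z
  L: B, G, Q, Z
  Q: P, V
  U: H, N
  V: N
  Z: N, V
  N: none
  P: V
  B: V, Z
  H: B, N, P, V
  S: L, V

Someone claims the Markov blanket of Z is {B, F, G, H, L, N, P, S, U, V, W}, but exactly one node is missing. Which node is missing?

A node's Markov blanket = Pa ∪ Ch ∪ (parents of Ch other than the node itself).
Z has parents N, V.
Z's children: B, F, G, L, W.
Parents of each child, excluding Z:
  B: V
  F: P
  G: B, H, N, U
  L: B, G, Q
  W: B, S, V
MB(Z) = {B, F, G, H, L, N, P, Q, S, U, V, W}.
Comparing with the claimed set, Q is missing.

Q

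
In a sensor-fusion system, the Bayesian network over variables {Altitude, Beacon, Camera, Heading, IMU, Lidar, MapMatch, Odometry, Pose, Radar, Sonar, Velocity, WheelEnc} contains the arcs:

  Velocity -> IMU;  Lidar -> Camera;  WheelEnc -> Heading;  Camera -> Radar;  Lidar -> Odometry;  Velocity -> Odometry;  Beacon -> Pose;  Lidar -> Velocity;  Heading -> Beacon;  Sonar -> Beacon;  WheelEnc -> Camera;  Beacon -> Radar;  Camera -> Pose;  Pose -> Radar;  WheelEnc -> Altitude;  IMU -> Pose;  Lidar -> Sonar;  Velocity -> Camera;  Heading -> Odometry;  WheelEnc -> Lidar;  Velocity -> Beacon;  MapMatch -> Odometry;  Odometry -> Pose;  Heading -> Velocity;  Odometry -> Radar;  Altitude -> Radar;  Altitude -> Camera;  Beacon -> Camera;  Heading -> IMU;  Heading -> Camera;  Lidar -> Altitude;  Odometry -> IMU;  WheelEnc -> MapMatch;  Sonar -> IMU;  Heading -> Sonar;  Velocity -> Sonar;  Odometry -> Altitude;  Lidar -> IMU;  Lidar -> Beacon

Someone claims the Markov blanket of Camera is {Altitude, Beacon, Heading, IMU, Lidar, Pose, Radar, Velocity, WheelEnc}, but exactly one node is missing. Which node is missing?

By definition, MB(Camera) is built from Camera's parents, Camera's children, and the co-parents of Camera.
Camera has parents Altitude, Beacon, Heading, Lidar, Velocity, WheelEnc.
Ch(Camera) = {Pose, Radar}.
Parents of each child, excluding Camera:
  Pose: Beacon, IMU, Odometry
  Radar: Altitude, Beacon, Odometry, Pose
MB(Camera) = {Altitude, Beacon, Heading, IMU, Lidar, Odometry, Pose, Radar, Velocity, WheelEnc}.
Comparing with the claimed set, Odometry is missing.

Odometry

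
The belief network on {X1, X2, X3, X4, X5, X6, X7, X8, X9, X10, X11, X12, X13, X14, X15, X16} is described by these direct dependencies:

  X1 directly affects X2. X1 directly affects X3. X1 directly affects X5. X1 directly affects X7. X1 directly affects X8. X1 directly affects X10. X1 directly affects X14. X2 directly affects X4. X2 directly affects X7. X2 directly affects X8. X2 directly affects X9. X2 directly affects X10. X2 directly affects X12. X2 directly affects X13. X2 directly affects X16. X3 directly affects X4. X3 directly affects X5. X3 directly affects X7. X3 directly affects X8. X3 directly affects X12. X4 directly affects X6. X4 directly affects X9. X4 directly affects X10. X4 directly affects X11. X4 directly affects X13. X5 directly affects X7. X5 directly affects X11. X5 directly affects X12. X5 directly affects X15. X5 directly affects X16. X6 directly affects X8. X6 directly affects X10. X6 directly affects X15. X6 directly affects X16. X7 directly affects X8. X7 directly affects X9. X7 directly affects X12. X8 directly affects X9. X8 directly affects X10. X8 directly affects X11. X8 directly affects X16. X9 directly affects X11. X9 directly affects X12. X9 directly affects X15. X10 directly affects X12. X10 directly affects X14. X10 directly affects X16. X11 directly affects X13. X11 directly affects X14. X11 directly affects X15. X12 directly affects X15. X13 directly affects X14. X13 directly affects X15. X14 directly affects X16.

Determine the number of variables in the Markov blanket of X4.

11

Pa(X4) = {X2, X3}.
X4's children: X6, X9, X10, X11, X13.
Other parents of X4's children:
  X6: —
  X9: X2, X7, X8
  X10: X1, X2, X6, X8
  X11: X5, X8, X9
  X13: X2, X11
MB(X4) = {X1, X2, X3, X5, X6, X7, X8, X9, X10, X11, X13}, which has 11 nodes.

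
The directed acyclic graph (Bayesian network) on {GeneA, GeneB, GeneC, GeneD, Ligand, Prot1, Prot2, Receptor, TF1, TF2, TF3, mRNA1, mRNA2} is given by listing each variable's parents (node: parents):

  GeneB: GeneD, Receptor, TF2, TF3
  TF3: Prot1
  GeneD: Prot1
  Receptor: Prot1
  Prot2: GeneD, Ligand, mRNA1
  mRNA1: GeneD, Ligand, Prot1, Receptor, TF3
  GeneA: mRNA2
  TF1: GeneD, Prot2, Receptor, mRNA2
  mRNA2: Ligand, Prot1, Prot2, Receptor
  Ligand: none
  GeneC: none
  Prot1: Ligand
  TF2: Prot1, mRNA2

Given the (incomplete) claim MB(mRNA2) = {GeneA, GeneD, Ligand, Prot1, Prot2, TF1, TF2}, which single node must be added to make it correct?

Recall MB(v) = parents ∪ children ∪ spouses, where spouses are the other parents of v's children.
Pa(mRNA2) = {Ligand, Prot1, Prot2, Receptor}.
mRNA2's children: GeneA, TF1, TF2.
For each child, the remaining parents (spouses of mRNA2):
  TF2: Prot1
  GeneA: —
  TF1: GeneD, Prot2, Receptor
MB(mRNA2) = {GeneA, GeneD, Ligand, Prot1, Prot2, Receptor, TF1, TF2}.
Comparing with the claimed set, Receptor is missing.

Receptor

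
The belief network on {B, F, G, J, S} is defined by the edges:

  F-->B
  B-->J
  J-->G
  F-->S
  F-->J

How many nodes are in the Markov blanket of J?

A node's Markov blanket = Pa ∪ Ch ∪ (parents of Ch other than the node itself).
Pa(J) = {B, F}.
Ch(J) = {G}.
Co-parents of J (other parents of its children):
  G: —
MB(J) = {B, F, G}, which has 3 nodes.

3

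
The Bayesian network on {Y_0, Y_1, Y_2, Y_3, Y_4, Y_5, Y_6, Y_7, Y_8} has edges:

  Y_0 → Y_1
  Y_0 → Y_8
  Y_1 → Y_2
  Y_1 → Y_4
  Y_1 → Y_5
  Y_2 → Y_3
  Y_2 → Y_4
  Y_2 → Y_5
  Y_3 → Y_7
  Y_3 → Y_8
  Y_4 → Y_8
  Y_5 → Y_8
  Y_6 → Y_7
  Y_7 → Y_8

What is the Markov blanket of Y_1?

{Y_0, Y_2, Y_4, Y_5}

Recall MB(v) = parents ∪ children ∪ spouses, where spouses are the other parents of v's children.
Ch(Y_1) = {Y_2, Y_4, Y_5}.
Pa(Y_1) = {Y_0}.
Co-parents of Y_1 (other parents of its children):
  Y_2: no additional parents.
  Y_4 also has parent Y_2.
  Y_5's other parent is Y_2.
Taking the union gives {Y_0, Y_2, Y_4, Y_5}.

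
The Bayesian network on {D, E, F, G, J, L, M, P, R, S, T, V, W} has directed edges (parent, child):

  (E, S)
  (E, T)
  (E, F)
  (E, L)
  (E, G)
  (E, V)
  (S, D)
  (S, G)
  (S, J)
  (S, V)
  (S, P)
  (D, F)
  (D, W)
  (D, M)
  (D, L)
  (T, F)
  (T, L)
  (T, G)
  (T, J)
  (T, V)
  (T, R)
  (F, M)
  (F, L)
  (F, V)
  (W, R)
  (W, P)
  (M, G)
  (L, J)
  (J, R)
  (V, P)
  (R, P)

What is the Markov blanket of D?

{E, F, L, M, S, T, W}

Recall MB(v) = parents ∪ children ∪ spouses, where spouses are the other parents of v's children.
D's children: F, L, M, W.
Pa(D) = {S}.
For each child, the remaining parents (spouses of D):
  F's other parents are E, T.
  W has no other parent.
  M also has parent F.
  parents(L) \ {D} = {E, F, T}.
So the Markov blanket of D is {E, F, L, M, S, T, W}.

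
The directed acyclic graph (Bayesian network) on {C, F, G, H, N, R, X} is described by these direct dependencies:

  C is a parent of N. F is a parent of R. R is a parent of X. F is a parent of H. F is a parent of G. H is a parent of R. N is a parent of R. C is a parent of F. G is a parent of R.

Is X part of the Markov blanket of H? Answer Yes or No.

Recall MB(v) = parents ∪ children ∪ spouses, where spouses are the other parents of v's children.
Ch(H) = {R}.
Parents of H: F.
Parents of each child, excluding H:
  parents(R) \ {H} = {F, G, N}.
MB(H) = {F, G, N, R}; X is not in this set.

No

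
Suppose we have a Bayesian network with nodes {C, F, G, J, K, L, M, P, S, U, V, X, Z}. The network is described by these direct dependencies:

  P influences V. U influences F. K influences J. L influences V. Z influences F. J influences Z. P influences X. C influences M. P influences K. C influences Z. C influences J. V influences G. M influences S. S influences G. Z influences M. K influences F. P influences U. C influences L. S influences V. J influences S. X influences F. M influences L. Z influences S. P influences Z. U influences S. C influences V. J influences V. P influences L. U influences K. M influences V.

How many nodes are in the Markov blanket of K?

7

Children of K: F, J.
K has parents P, U.
For each child, the remaining parents (spouses of K):
  parents(J) \ {K} = {C}.
  F's other parents are U, X, Z.
MB(K) = {C, F, J, P, U, X, Z}, which has 7 nodes.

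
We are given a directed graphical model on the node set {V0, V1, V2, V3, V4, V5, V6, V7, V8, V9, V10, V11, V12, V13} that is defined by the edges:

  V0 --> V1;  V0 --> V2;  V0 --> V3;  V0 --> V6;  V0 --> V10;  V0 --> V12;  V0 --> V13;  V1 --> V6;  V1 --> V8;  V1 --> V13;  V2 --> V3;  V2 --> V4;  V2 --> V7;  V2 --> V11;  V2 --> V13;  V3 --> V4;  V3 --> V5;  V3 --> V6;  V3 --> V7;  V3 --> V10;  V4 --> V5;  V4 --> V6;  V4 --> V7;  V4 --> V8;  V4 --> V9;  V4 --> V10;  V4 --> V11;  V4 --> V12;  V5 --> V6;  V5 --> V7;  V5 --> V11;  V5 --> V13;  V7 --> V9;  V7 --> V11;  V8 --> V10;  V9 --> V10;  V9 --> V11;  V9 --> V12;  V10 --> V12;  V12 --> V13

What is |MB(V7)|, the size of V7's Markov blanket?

6

Children of V7: V9, V11.
V7 has parents V2, V3, V4, V5.
Parents of each child, excluding V7:
  parents(V9) \ {V7} = {V4}.
  parents(V11) \ {V7} = {V2, V4, V5, V9}.
MB(V7) = {V2, V3, V4, V5, V9, V11}, which has 6 nodes.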